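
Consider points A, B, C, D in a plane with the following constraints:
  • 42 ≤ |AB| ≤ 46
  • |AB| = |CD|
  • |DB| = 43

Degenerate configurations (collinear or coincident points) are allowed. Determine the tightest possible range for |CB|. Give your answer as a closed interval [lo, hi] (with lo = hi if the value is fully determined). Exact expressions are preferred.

|AB| ∈ [42, 46]
|BD| ∈ {43}
|CD| ∈ [42, 46]
|AD| ∈ [0, 89]
|BC| ∈ [0, 89]
|AC| ∈ [0, 135]

|CB| ∈ [0, 89]  (≈ [0.0000, 89.0000])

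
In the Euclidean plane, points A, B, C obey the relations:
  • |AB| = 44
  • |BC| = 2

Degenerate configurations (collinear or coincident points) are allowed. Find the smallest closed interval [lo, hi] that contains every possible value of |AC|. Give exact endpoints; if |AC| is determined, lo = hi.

|AB| ∈ {44}
|BC| ∈ {2}
|AC| ∈ [42, 46]

|AC| ∈ [42, 46]  (≈ [42.0000, 46.0000])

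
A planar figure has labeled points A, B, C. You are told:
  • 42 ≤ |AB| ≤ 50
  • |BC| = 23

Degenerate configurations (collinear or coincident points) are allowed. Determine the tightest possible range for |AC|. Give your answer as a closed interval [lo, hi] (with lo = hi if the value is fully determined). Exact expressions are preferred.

|AC| ∈ [19, 73]  (≈ [19.0000, 73.0000])

|AB| ∈ [42, 50]
|BC| ∈ {23}
|AC| ∈ [19, 73]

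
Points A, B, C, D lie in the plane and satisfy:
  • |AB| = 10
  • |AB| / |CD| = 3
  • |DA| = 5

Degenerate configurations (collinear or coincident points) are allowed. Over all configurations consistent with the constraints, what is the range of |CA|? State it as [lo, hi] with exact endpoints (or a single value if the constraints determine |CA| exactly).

|AB| ∈ {10}
|AD| ∈ {5}
|CD| ∈ {10/3}
|BD| ∈ [5, 15]
|AC| ∈ [5/3, 25/3]
|BC| ∈ [5/3, 55/3]

|CA| ∈ [5/3, 25/3]  (≈ [1.6667, 8.3333])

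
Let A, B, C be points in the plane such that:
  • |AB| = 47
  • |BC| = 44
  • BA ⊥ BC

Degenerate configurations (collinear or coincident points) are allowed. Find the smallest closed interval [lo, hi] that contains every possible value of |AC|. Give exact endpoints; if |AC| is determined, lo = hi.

|AB| ∈ {47}
|BC| ∈ {44}
|AC| ∈ {√(4145)}

|AC| = √(4145)  (≈ 64.3817)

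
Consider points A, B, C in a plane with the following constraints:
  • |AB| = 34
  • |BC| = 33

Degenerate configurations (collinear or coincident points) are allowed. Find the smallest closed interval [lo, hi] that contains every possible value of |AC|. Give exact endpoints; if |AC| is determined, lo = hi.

|AC| ∈ [1, 67]  (≈ [1.0000, 67.0000])

|AB| ∈ {34}
|BC| ∈ {33}
|AC| ∈ [1, 67]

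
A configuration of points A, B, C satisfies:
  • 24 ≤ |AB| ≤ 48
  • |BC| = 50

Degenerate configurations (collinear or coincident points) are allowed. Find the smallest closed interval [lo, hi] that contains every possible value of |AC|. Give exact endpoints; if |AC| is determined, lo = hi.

|AC| ∈ [2, 98]  (≈ [2.0000, 98.0000])

|AB| ∈ [24, 48]
|BC| ∈ {50}
|AC| ∈ [2, 98]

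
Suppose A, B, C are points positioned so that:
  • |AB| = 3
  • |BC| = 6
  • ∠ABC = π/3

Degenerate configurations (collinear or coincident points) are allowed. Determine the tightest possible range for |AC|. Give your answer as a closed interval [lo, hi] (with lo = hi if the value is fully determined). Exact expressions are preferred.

|AB| ∈ {3}
|BC| ∈ {6}
|AC| ∈ {3·√(3)}

|AC| = 3·√(3)  (≈ 5.1962)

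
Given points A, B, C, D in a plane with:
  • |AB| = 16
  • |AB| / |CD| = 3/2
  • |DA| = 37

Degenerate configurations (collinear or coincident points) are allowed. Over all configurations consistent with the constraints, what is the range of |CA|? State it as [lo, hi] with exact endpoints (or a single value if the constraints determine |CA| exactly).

|AB| ∈ {16}
|AD| ∈ {37}
|CD| ∈ {32/3}
|BD| ∈ [21, 53]
|AC| ∈ [79/3, 143/3]
|BC| ∈ [31/3, 191/3]

|CA| ∈ [79/3, 143/3]  (≈ [26.3333, 47.6667])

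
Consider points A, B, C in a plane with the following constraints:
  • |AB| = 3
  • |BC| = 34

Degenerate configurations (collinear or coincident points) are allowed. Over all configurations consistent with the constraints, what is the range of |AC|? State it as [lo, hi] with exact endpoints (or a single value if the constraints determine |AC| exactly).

|AB| ∈ {3}
|BC| ∈ {34}
|AC| ∈ [31, 37]

|AC| ∈ [31, 37]  (≈ [31.0000, 37.0000])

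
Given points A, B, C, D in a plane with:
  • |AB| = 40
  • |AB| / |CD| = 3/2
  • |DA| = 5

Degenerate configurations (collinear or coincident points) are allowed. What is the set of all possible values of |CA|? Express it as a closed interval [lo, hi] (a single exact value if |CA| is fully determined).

|CA| ∈ [65/3, 95/3]  (≈ [21.6667, 31.6667])

|AB| ∈ {40}
|AD| ∈ {5}
|CD| ∈ {80/3}
|BD| ∈ [35, 45]
|AC| ∈ [65/3, 95/3]
|BC| ∈ [25/3, 215/3]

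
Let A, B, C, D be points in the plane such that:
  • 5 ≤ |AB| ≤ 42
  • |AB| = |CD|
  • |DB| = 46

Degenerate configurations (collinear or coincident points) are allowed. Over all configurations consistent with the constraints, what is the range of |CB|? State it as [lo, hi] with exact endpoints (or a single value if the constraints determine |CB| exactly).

|CB| ∈ [4, 88]  (≈ [4.0000, 88.0000])

|AB| ∈ [5, 42]
|BD| ∈ {46}
|CD| ∈ [5, 42]
|AD| ∈ [4, 88]
|BC| ∈ [4, 88]
|AC| ∈ [0, 130]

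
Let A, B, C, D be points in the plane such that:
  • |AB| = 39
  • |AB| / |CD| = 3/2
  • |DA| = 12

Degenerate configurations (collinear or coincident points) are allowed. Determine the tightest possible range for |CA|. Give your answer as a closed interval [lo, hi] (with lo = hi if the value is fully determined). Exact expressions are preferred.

|AB| ∈ {39}
|AD| ∈ {12}
|CD| ∈ {26}
|BD| ∈ [27, 51]
|AC| ∈ [14, 38]
|BC| ∈ [1, 77]

|CA| ∈ [14, 38]  (≈ [14.0000, 38.0000])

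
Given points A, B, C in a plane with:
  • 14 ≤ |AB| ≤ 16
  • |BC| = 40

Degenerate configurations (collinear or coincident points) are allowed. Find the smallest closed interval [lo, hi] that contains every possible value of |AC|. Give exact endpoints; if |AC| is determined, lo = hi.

|AC| ∈ [24, 56]  (≈ [24.0000, 56.0000])

|AB| ∈ [14, 16]
|BC| ∈ {40}
|AC| ∈ [24, 56]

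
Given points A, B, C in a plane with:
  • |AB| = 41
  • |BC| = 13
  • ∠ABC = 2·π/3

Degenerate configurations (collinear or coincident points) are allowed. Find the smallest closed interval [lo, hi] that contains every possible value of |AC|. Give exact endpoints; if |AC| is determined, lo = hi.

|AC| = √(2383)  (≈ 48.8160)

|AB| ∈ {41}
|BC| ∈ {13}
|AC| ∈ {√(2383)}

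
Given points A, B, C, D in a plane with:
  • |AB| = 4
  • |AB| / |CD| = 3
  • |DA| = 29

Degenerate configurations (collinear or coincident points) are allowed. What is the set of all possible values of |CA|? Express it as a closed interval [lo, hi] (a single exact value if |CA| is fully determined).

|AB| ∈ {4}
|AD| ∈ {29}
|CD| ∈ {4/3}
|BD| ∈ [25, 33]
|AC| ∈ [83/3, 91/3]
|BC| ∈ [71/3, 103/3]

|CA| ∈ [83/3, 91/3]  (≈ [27.6667, 30.3333])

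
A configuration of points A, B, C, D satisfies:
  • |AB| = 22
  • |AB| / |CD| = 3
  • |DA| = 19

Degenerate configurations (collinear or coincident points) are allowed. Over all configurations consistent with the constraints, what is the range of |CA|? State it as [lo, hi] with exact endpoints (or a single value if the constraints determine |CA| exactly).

|AB| ∈ {22}
|AD| ∈ {19}
|CD| ∈ {22/3}
|BD| ∈ [3, 41]
|AC| ∈ [35/3, 79/3]
|BC| ∈ [0, 145/3]

|CA| ∈ [35/3, 79/3]  (≈ [11.6667, 26.3333])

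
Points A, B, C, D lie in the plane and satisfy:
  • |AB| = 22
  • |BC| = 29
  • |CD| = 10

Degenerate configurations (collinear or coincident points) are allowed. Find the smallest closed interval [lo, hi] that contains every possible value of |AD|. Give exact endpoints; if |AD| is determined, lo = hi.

|AB| ∈ {22}
|BC| ∈ {29}
|CD| ∈ {10}
|AC| ∈ [7, 51]
|BD| ∈ [19, 39]
|AD| ∈ [0, 61]

|AD| ∈ [0, 61]  (≈ [0.0000, 61.0000])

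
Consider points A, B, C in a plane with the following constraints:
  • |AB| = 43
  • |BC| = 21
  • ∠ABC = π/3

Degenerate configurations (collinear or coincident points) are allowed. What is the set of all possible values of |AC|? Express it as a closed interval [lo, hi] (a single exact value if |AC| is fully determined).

|AB| ∈ {43}
|BC| ∈ {21}
|AC| ∈ {√(1387)}

|AC| = √(1387)  (≈ 37.2424)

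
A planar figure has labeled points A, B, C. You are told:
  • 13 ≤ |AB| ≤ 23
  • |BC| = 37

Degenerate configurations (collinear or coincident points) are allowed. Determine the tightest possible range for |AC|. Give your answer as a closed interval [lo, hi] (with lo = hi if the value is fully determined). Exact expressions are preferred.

|AB| ∈ [13, 23]
|BC| ∈ {37}
|AC| ∈ [14, 60]

|AC| ∈ [14, 60]  (≈ [14.0000, 60.0000])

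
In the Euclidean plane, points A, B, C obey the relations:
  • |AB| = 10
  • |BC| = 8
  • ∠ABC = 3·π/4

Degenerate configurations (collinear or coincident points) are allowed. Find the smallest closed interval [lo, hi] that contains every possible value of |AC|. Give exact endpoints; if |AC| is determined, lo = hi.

|AB| ∈ {10}
|BC| ∈ {8}
|AC| ∈ {2·√(20·√(2) + 41)}

|AC| = 2·√(20·√(2) + 41)  (≈ 16.6474)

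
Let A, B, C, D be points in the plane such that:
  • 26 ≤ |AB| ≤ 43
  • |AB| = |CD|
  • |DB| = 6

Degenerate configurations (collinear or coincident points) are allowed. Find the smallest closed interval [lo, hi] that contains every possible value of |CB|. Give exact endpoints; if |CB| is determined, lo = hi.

|CB| ∈ [20, 49]  (≈ [20.0000, 49.0000])

|AB| ∈ [26, 43]
|BD| ∈ {6}
|CD| ∈ [26, 43]
|AD| ∈ [20, 49]
|BC| ∈ [20, 49]
|AC| ∈ [0, 92]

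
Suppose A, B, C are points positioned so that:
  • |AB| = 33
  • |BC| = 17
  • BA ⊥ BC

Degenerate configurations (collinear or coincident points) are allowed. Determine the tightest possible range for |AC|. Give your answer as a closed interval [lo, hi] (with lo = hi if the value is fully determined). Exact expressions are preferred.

|AB| ∈ {33}
|BC| ∈ {17}
|AC| ∈ {√(1378)}

|AC| = √(1378)  (≈ 37.1214)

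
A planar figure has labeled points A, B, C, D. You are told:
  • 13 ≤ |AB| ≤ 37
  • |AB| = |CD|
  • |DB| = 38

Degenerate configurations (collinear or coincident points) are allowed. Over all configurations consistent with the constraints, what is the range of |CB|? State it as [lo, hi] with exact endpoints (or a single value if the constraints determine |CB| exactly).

|CB| ∈ [1, 75]  (≈ [1.0000, 75.0000])

|AB| ∈ [13, 37]
|BD| ∈ {38}
|CD| ∈ [13, 37]
|AD| ∈ [1, 75]
|BC| ∈ [1, 75]
|AC| ∈ [0, 112]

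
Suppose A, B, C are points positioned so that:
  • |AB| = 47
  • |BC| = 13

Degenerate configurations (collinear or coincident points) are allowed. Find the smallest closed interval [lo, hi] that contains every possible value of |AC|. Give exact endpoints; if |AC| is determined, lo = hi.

|AC| ∈ [34, 60]  (≈ [34.0000, 60.0000])

|AB| ∈ {47}
|BC| ∈ {13}
|AC| ∈ [34, 60]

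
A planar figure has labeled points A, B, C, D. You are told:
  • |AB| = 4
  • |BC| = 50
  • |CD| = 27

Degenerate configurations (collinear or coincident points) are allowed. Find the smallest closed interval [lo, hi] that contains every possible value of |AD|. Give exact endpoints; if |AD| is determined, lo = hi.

|AD| ∈ [19, 81]  (≈ [19.0000, 81.0000])

|AB| ∈ {4}
|BC| ∈ {50}
|CD| ∈ {27}
|AC| ∈ [46, 54]
|BD| ∈ [23, 77]
|AD| ∈ [19, 81]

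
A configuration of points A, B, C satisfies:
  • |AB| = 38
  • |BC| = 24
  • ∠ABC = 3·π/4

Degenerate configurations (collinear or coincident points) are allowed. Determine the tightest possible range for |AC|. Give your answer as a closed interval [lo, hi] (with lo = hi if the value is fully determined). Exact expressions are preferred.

|AB| ∈ {38}
|BC| ∈ {24}
|AC| ∈ {2·√(228·√(2) + 505)}

|AC| = 2·√(228·√(2) + 505)  (≈ 57.5305)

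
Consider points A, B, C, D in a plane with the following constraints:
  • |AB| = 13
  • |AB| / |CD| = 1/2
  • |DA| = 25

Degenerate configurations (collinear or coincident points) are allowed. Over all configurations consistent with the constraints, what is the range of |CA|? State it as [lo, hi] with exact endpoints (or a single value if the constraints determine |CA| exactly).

|AB| ∈ {13}
|AD| ∈ {25}
|CD| ∈ {26}
|BD| ∈ [12, 38]
|AC| ∈ [1, 51]
|BC| ∈ [0, 64]

|CA| ∈ [1, 51]  (≈ [1.0000, 51.0000])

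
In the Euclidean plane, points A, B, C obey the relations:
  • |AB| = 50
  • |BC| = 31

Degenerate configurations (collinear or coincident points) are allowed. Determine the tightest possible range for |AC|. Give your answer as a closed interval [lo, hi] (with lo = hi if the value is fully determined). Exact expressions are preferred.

|AB| ∈ {50}
|BC| ∈ {31}
|AC| ∈ [19, 81]

|AC| ∈ [19, 81]  (≈ [19.0000, 81.0000])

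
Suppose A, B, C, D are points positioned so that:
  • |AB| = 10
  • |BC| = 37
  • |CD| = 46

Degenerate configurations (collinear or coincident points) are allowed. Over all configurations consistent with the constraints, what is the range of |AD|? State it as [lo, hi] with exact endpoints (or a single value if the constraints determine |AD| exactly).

|AB| ∈ {10}
|BC| ∈ {37}
|CD| ∈ {46}
|AC| ∈ [27, 47]
|BD| ∈ [9, 83]
|AD| ∈ [0, 93]

|AD| ∈ [0, 93]  (≈ [0.0000, 93.0000])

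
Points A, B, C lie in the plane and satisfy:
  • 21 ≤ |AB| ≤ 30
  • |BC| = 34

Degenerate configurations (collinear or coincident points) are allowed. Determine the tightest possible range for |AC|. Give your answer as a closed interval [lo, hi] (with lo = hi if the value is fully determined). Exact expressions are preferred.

|AB| ∈ [21, 30]
|BC| ∈ {34}
|AC| ∈ [4, 64]

|AC| ∈ [4, 64]  (≈ [4.0000, 64.0000])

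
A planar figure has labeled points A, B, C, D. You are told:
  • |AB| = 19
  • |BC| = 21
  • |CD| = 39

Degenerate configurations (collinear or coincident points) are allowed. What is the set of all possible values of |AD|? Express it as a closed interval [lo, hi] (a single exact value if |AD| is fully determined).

|AD| ∈ [0, 79]  (≈ [0.0000, 79.0000])

|AB| ∈ {19}
|BC| ∈ {21}
|CD| ∈ {39}
|AC| ∈ [2, 40]
|BD| ∈ [18, 60]
|AD| ∈ [0, 79]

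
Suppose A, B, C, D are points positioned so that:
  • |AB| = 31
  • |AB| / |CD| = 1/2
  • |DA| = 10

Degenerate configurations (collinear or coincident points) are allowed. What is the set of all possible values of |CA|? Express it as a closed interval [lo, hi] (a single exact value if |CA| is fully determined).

|AB| ∈ {31}
|AD| ∈ {10}
|CD| ∈ {62}
|BD| ∈ [21, 41]
|AC| ∈ [52, 72]
|BC| ∈ [21, 103]

|CA| ∈ [52, 72]  (≈ [52.0000, 72.0000])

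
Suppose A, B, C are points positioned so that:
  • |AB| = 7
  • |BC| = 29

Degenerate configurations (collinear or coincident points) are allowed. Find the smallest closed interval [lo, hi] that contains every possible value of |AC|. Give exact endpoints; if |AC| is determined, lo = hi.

|AB| ∈ {7}
|BC| ∈ {29}
|AC| ∈ [22, 36]

|AC| ∈ [22, 36]  (≈ [22.0000, 36.0000])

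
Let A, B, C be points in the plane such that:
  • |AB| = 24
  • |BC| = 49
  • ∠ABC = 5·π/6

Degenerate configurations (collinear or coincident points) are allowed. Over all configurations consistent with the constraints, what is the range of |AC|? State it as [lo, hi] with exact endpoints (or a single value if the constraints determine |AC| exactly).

|AC| = √(1176·√(3) + 2977)  (≈ 70.8088)

|AB| ∈ {24}
|BC| ∈ {49}
|AC| ∈ {√(1176·√(3) + 2977)}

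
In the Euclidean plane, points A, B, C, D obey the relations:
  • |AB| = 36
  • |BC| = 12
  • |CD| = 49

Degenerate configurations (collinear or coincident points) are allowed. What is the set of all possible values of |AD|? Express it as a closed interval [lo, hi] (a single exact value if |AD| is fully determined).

|AB| ∈ {36}
|BC| ∈ {12}
|CD| ∈ {49}
|AC| ∈ [24, 48]
|BD| ∈ [37, 61]
|AD| ∈ [1, 97]

|AD| ∈ [1, 97]  (≈ [1.0000, 97.0000])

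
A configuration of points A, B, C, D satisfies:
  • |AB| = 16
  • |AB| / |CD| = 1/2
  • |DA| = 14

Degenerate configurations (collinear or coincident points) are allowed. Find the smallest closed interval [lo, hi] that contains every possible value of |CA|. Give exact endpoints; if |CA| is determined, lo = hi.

|AB| ∈ {16}
|AD| ∈ {14}
|CD| ∈ {32}
|BD| ∈ [2, 30]
|AC| ∈ [18, 46]
|BC| ∈ [2, 62]

|CA| ∈ [18, 46]  (≈ [18.0000, 46.0000])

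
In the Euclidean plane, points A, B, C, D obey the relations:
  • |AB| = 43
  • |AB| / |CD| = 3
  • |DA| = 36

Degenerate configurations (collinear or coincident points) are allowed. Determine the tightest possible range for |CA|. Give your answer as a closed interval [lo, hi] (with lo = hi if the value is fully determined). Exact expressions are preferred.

|AB| ∈ {43}
|AD| ∈ {36}
|CD| ∈ {43/3}
|BD| ∈ [7, 79]
|AC| ∈ [65/3, 151/3]
|BC| ∈ [0, 280/3]

|CA| ∈ [65/3, 151/3]  (≈ [21.6667, 50.3333])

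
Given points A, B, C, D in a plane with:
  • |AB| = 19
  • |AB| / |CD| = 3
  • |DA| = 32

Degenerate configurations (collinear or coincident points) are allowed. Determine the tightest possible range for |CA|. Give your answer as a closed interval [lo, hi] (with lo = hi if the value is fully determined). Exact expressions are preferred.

|CA| ∈ [77/3, 115/3]  (≈ [25.6667, 38.3333])

|AB| ∈ {19}
|AD| ∈ {32}
|CD| ∈ {19/3}
|BD| ∈ [13, 51]
|AC| ∈ [77/3, 115/3]
|BC| ∈ [20/3, 172/3]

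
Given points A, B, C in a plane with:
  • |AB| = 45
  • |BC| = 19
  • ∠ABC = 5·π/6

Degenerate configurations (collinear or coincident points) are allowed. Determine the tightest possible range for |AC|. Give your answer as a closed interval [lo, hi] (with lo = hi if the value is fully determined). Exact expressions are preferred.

|AB| ∈ {45}
|BC| ∈ {19}
|AC| ∈ {√(855·√(3) + 2386)}

|AC| = √(855·√(3) + 2386)  (≈ 62.1844)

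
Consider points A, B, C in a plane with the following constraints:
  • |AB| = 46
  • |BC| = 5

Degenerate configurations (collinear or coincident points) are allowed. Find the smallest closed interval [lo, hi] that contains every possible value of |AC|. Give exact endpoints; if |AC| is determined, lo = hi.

|AB| ∈ {46}
|BC| ∈ {5}
|AC| ∈ [41, 51]

|AC| ∈ [41, 51]  (≈ [41.0000, 51.0000])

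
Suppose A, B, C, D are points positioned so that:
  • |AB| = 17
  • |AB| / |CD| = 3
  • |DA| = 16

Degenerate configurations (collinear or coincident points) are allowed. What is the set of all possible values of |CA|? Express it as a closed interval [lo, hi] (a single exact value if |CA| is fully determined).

|AB| ∈ {17}
|AD| ∈ {16}
|CD| ∈ {17/3}
|BD| ∈ [1, 33]
|AC| ∈ [31/3, 65/3]
|BC| ∈ [0, 116/3]

|CA| ∈ [31/3, 65/3]  (≈ [10.3333, 21.6667])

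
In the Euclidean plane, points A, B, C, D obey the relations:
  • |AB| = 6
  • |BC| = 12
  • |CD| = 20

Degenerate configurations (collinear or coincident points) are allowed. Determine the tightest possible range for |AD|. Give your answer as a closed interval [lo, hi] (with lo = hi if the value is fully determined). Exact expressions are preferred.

|AB| ∈ {6}
|BC| ∈ {12}
|CD| ∈ {20}
|AC| ∈ [6, 18]
|BD| ∈ [8, 32]
|AD| ∈ [2, 38]

|AD| ∈ [2, 38]  (≈ [2.0000, 38.0000])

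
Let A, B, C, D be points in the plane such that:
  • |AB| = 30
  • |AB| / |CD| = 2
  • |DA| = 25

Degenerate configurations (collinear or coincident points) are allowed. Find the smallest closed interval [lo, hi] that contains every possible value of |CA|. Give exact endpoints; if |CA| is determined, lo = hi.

|CA| ∈ [10, 40]  (≈ [10.0000, 40.0000])

|AB| ∈ {30}
|AD| ∈ {25}
|CD| ∈ {15}
|BD| ∈ [5, 55]
|AC| ∈ [10, 40]
|BC| ∈ [0, 70]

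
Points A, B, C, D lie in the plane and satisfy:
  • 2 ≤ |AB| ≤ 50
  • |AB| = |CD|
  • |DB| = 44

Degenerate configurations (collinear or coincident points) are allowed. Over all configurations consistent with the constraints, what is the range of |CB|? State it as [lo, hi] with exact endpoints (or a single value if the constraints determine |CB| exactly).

|AB| ∈ [2, 50]
|BD| ∈ {44}
|CD| ∈ [2, 50]
|AD| ∈ [0, 94]
|BC| ∈ [0, 94]
|AC| ∈ [0, 144]

|CB| ∈ [0, 94]  (≈ [0.0000, 94.0000])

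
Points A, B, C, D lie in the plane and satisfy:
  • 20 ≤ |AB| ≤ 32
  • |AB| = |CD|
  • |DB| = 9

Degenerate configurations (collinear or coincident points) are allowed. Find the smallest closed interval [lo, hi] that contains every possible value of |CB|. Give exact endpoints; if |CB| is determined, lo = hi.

|AB| ∈ [20, 32]
|BD| ∈ {9}
|CD| ∈ [20, 32]
|AD| ∈ [11, 41]
|BC| ∈ [11, 41]
|AC| ∈ [0, 73]

|CB| ∈ [11, 41]  (≈ [11.0000, 41.0000])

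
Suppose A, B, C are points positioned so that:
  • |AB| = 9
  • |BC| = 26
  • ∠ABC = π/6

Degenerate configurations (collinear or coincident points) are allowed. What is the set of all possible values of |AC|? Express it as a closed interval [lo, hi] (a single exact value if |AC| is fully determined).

|AB| ∈ {9}
|BC| ∈ {26}
|AC| ∈ {√(757 - 234·√(3))}

|AC| = √(757 - 234·√(3))  (≈ 18.7537)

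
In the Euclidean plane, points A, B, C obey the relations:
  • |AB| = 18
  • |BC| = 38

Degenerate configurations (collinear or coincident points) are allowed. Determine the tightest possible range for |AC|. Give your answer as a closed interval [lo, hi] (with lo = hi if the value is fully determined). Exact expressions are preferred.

|AC| ∈ [20, 56]  (≈ [20.0000, 56.0000])

|AB| ∈ {18}
|BC| ∈ {38}
|AC| ∈ [20, 56]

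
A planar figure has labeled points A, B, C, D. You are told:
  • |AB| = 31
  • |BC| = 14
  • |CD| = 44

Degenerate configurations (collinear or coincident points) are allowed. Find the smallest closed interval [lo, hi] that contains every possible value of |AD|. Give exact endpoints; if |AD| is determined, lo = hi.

|AB| ∈ {31}
|BC| ∈ {14}
|CD| ∈ {44}
|AC| ∈ [17, 45]
|BD| ∈ [30, 58]
|AD| ∈ [0, 89]

|AD| ∈ [0, 89]  (≈ [0.0000, 89.0000])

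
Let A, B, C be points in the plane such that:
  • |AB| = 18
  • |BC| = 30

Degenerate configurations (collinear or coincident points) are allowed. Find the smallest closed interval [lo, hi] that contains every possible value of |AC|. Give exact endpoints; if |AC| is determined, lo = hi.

|AC| ∈ [12, 48]  (≈ [12.0000, 48.0000])

|AB| ∈ {18}
|BC| ∈ {30}
|AC| ∈ [12, 48]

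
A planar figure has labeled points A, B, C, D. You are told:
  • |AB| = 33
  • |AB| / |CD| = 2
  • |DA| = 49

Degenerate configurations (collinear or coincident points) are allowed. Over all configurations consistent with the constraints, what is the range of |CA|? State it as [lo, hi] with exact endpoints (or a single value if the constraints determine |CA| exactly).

|AB| ∈ {33}
|AD| ∈ {49}
|CD| ∈ {33/2}
|BD| ∈ [16, 82]
|AC| ∈ [65/2, 131/2]
|BC| ∈ [0, 197/2]

|CA| ∈ [65/2, 131/2]  (≈ [32.5000, 65.5000])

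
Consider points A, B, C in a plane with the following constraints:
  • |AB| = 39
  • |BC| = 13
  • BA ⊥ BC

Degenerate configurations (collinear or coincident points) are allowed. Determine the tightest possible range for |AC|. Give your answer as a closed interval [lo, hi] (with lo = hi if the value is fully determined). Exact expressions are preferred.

|AB| ∈ {39}
|BC| ∈ {13}
|AC| ∈ {13·√(10)}

|AC| = 13·√(10)  (≈ 41.1096)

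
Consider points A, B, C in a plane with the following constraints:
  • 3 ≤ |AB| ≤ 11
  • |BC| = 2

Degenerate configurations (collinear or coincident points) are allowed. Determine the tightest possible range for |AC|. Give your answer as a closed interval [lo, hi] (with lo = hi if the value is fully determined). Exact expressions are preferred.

|AC| ∈ [1, 13]  (≈ [1.0000, 13.0000])

|AB| ∈ [3, 11]
|BC| ∈ {2}
|AC| ∈ [1, 13]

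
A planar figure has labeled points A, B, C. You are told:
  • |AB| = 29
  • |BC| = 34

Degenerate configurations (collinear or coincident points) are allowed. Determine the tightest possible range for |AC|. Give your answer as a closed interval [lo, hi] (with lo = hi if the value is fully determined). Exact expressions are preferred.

|AC| ∈ [5, 63]  (≈ [5.0000, 63.0000])

|AB| ∈ {29}
|BC| ∈ {34}
|AC| ∈ [5, 63]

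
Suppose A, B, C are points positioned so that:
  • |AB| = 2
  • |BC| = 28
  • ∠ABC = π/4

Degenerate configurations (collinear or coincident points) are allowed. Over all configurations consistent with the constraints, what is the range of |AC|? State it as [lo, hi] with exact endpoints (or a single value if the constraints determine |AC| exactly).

|AC| = 2·√(197 - 14·√(2))  (≈ 26.6234)

|AB| ∈ {2}
|BC| ∈ {28}
|AC| ∈ {2·√(197 - 14·√(2))}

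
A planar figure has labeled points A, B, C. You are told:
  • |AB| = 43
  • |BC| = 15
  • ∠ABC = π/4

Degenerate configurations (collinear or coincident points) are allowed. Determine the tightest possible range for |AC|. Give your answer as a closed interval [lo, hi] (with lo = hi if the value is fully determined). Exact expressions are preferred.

|AC| = √(2074 - 645·√(2))  (≈ 34.0857)

|AB| ∈ {43}
|BC| ∈ {15}
|AC| ∈ {√(2074 - 645·√(2))}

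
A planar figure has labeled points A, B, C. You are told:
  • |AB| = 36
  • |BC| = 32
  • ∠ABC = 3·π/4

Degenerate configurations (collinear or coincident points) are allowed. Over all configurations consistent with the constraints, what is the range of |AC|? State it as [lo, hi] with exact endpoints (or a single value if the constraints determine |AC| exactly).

|AC| = 4·√(72·√(2) + 145)  (≈ 62.8425)

|AB| ∈ {36}
|BC| ∈ {32}
|AC| ∈ {4·√(72·√(2) + 145)}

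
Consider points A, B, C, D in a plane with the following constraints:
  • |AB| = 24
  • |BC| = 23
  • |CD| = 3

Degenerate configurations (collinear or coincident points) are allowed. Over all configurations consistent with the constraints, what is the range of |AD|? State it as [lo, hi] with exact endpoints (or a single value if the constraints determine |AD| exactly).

|AB| ∈ {24}
|BC| ∈ {23}
|CD| ∈ {3}
|AC| ∈ [1, 47]
|BD| ∈ [20, 26]
|AD| ∈ [0, 50]

|AD| ∈ [0, 50]  (≈ [0.0000, 50.0000])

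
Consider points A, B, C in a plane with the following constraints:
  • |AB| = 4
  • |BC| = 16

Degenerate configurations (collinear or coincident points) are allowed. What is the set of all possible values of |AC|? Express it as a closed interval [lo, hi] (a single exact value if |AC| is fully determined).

|AB| ∈ {4}
|BC| ∈ {16}
|AC| ∈ [12, 20]

|AC| ∈ [12, 20]  (≈ [12.0000, 20.0000])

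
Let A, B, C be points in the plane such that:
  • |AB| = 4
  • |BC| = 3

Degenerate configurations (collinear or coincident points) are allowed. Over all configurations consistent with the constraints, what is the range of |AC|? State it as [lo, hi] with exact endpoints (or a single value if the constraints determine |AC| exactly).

|AC| ∈ [1, 7]  (≈ [1.0000, 7.0000])

|AB| ∈ {4}
|BC| ∈ {3}
|AC| ∈ [1, 7]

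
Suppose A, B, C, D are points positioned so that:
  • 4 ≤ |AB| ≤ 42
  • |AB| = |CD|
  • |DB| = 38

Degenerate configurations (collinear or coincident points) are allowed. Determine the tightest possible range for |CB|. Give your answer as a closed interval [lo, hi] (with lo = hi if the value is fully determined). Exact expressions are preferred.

|AB| ∈ [4, 42]
|BD| ∈ {38}
|CD| ∈ [4, 42]
|AD| ∈ [0, 80]
|BC| ∈ [0, 80]
|AC| ∈ [0, 122]

|CB| ∈ [0, 80]  (≈ [0.0000, 80.0000])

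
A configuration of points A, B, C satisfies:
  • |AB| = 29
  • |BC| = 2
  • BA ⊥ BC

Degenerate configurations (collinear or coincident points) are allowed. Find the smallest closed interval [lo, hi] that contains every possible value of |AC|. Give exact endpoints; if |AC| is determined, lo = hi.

|AB| ∈ {29}
|BC| ∈ {2}
|AC| ∈ {13·√(5)}

|AC| = 13·√(5)  (≈ 29.0689)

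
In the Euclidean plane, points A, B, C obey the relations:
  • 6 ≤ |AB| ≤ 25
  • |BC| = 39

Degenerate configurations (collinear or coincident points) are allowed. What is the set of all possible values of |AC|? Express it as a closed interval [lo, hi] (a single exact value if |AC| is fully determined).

|AC| ∈ [14, 64]  (≈ [14.0000, 64.0000])

|AB| ∈ [6, 25]
|BC| ∈ {39}
|AC| ∈ [14, 64]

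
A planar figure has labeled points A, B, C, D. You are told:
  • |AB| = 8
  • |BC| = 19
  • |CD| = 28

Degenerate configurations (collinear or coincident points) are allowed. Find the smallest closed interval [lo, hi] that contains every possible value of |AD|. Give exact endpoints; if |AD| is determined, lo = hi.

|AB| ∈ {8}
|BC| ∈ {19}
|CD| ∈ {28}
|AC| ∈ [11, 27]
|BD| ∈ [9, 47]
|AD| ∈ [1, 55]

|AD| ∈ [1, 55]  (≈ [1.0000, 55.0000])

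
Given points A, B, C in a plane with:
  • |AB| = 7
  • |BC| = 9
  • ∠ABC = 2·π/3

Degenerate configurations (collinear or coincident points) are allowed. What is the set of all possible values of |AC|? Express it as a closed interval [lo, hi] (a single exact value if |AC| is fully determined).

|AC| = √(193)  (≈ 13.8924)

|AB| ∈ {7}
|BC| ∈ {9}
|AC| ∈ {√(193)}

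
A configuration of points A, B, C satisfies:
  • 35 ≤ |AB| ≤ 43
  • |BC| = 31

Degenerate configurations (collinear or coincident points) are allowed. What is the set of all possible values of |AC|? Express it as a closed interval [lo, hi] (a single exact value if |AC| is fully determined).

|AB| ∈ [35, 43]
|BC| ∈ {31}
|AC| ∈ [4, 74]

|AC| ∈ [4, 74]  (≈ [4.0000, 74.0000])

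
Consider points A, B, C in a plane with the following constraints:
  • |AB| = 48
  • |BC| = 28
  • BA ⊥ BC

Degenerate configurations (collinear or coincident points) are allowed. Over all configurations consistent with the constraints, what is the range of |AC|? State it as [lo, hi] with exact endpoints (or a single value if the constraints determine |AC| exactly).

|AC| = 4·√(193)  (≈ 55.5698)

|AB| ∈ {48}
|BC| ∈ {28}
|AC| ∈ {4·√(193)}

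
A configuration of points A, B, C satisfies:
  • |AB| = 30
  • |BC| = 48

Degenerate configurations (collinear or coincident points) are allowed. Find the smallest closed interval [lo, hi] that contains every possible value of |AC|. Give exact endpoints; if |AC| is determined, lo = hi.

|AC| ∈ [18, 78]  (≈ [18.0000, 78.0000])

|AB| ∈ {30}
|BC| ∈ {48}
|AC| ∈ [18, 78]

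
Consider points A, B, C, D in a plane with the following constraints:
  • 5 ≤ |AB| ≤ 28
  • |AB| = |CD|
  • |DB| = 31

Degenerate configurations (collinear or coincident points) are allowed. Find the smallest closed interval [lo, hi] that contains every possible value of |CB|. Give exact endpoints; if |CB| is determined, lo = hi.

|CB| ∈ [3, 59]  (≈ [3.0000, 59.0000])

|AB| ∈ [5, 28]
|BD| ∈ {31}
|CD| ∈ [5, 28]
|AD| ∈ [3, 59]
|BC| ∈ [3, 59]
|AC| ∈ [0, 87]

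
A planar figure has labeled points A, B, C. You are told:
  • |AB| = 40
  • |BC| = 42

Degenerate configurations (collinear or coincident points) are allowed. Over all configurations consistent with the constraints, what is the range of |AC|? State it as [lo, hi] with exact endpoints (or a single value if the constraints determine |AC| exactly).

|AB| ∈ {40}
|BC| ∈ {42}
|AC| ∈ [2, 82]

|AC| ∈ [2, 82]  (≈ [2.0000, 82.0000])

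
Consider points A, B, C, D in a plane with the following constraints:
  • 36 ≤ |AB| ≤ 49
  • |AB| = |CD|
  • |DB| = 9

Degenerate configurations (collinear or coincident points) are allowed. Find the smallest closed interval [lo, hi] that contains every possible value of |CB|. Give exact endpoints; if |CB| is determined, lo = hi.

|AB| ∈ [36, 49]
|BD| ∈ {9}
|CD| ∈ [36, 49]
|AD| ∈ [27, 58]
|BC| ∈ [27, 58]
|AC| ∈ [0, 107]

|CB| ∈ [27, 58]  (≈ [27.0000, 58.0000])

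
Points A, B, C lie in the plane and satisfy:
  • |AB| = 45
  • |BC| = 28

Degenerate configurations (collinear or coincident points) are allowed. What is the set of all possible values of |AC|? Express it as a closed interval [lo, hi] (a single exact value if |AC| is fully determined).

|AC| ∈ [17, 73]  (≈ [17.0000, 73.0000])

|AB| ∈ {45}
|BC| ∈ {28}
|AC| ∈ [17, 73]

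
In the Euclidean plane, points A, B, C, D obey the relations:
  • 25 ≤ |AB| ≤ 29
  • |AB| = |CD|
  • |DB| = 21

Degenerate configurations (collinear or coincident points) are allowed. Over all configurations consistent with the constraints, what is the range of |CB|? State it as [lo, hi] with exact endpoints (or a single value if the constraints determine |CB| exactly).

|AB| ∈ [25, 29]
|BD| ∈ {21}
|CD| ∈ [25, 29]
|AD| ∈ [4, 50]
|BC| ∈ [4, 50]
|AC| ∈ [0, 79]

|CB| ∈ [4, 50]  (≈ [4.0000, 50.0000])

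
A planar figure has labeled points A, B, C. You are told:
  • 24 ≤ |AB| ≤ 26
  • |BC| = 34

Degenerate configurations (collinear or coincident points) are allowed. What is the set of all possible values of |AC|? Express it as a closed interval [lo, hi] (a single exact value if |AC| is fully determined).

|AB| ∈ [24, 26]
|BC| ∈ {34}
|AC| ∈ [8, 60]

|AC| ∈ [8, 60]  (≈ [8.0000, 60.0000])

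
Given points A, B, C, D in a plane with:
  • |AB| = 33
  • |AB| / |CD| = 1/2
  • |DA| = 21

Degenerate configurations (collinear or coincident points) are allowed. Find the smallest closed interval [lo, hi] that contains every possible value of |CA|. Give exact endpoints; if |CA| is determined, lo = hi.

|AB| ∈ {33}
|AD| ∈ {21}
|CD| ∈ {66}
|BD| ∈ [12, 54]
|AC| ∈ [45, 87]
|BC| ∈ [12, 120]

|CA| ∈ [45, 87]  (≈ [45.0000, 87.0000])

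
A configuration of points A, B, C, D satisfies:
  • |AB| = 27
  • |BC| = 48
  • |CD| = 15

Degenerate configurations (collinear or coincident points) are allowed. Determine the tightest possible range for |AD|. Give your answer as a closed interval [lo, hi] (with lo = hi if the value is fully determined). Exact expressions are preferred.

|AB| ∈ {27}
|BC| ∈ {48}
|CD| ∈ {15}
|AC| ∈ [21, 75]
|BD| ∈ [33, 63]
|AD| ∈ [6, 90]

|AD| ∈ [6, 90]  (≈ [6.0000, 90.0000])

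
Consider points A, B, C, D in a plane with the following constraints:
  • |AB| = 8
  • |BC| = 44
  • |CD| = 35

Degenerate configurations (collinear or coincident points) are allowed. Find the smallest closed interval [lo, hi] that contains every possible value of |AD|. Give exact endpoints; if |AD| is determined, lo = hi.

|AD| ∈ [1, 87]  (≈ [1.0000, 87.0000])

|AB| ∈ {8}
|BC| ∈ {44}
|CD| ∈ {35}
|AC| ∈ [36, 52]
|BD| ∈ [9, 79]
|AD| ∈ [1, 87]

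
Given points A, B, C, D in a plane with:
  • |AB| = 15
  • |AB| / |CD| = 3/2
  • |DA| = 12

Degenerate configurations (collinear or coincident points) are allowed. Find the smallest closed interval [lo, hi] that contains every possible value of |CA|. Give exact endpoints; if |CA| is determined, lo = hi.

|CA| ∈ [2, 22]  (≈ [2.0000, 22.0000])

|AB| ∈ {15}
|AD| ∈ {12}
|CD| ∈ {10}
|BD| ∈ [3, 27]
|AC| ∈ [2, 22]
|BC| ∈ [0, 37]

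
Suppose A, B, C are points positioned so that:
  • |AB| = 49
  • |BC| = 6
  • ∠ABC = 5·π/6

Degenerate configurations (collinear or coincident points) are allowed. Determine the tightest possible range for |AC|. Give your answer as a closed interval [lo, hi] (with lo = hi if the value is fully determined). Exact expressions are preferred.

|AB| ∈ {49}
|BC| ∈ {6}
|AC| ∈ {√(294·√(3) + 2437)}

|AC| = √(294·√(3) + 2437)  (≈ 54.2791)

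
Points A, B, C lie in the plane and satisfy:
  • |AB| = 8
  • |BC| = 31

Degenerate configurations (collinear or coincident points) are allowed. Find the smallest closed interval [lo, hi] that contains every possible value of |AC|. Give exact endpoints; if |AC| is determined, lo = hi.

|AB| ∈ {8}
|BC| ∈ {31}
|AC| ∈ [23, 39]

|AC| ∈ [23, 39]  (≈ [23.0000, 39.0000])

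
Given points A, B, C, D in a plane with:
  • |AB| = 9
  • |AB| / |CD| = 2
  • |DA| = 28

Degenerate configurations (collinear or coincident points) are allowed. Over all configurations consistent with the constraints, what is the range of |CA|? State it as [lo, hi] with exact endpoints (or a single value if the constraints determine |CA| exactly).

|AB| ∈ {9}
|AD| ∈ {28}
|CD| ∈ {9/2}
|BD| ∈ [19, 37]
|AC| ∈ [47/2, 65/2]
|BC| ∈ [29/2, 83/2]

|CA| ∈ [47/2, 65/2]  (≈ [23.5000, 32.5000])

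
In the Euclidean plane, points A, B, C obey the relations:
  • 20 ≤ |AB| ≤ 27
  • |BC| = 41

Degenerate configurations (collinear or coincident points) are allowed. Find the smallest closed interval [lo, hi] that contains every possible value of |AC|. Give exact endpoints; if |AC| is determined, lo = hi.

|AB| ∈ [20, 27]
|BC| ∈ {41}
|AC| ∈ [14, 68]

|AC| ∈ [14, 68]  (≈ [14.0000, 68.0000])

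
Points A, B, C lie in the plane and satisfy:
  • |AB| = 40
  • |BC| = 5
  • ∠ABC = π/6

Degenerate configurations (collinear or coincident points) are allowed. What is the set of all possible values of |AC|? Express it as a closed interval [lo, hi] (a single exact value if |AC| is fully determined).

|AB| ∈ {40}
|BC| ∈ {5}
|AC| ∈ {5·√(65 - 8·√(3))}

|AC| = 5·√(65 - 8·√(3))  (≈ 35.7574)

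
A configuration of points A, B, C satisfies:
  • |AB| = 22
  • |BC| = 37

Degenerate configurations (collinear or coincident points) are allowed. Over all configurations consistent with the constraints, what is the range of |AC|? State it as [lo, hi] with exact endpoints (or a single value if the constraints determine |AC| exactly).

|AC| ∈ [15, 59]  (≈ [15.0000, 59.0000])

|AB| ∈ {22}
|BC| ∈ {37}
|AC| ∈ [15, 59]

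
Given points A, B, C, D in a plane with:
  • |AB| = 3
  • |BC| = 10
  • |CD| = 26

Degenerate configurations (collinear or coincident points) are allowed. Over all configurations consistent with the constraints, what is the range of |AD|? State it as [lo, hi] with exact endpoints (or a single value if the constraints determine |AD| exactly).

|AB| ∈ {3}
|BC| ∈ {10}
|CD| ∈ {26}
|AC| ∈ [7, 13]
|BD| ∈ [16, 36]
|AD| ∈ [13, 39]

|AD| ∈ [13, 39]  (≈ [13.0000, 39.0000])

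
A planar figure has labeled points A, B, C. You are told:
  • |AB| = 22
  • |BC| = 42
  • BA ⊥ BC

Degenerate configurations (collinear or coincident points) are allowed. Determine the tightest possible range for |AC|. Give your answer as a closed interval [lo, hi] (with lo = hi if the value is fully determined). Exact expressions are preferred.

|AB| ∈ {22}
|BC| ∈ {42}
|AC| ∈ {2·√(562)}

|AC| = 2·√(562)  (≈ 47.4131)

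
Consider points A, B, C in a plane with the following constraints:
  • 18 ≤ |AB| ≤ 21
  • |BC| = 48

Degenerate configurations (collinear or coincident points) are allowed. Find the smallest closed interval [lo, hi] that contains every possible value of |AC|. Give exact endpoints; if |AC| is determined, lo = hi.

|AB| ∈ [18, 21]
|BC| ∈ {48}
|AC| ∈ [27, 69]

|AC| ∈ [27, 69]  (≈ [27.0000, 69.0000])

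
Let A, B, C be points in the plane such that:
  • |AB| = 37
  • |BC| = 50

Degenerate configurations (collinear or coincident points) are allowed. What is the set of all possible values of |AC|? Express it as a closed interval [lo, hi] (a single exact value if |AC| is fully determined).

|AC| ∈ [13, 87]  (≈ [13.0000, 87.0000])

|AB| ∈ {37}
|BC| ∈ {50}
|AC| ∈ [13, 87]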